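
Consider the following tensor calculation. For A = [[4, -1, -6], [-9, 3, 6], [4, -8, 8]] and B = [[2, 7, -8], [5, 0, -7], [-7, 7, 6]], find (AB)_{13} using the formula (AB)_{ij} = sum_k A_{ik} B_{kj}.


(AB)_{ij} = sum_k A_{ik} B_{kj}.
For i=1, j=3:
A_{11} * B_{13} = 4 * -8 = -32
A_{12} * B_{23} = -1 * -7 = 7
A_{13} * B_{33} = -6 * 6 = -36
Sum = -32 + 7 + -36 = -61

-61


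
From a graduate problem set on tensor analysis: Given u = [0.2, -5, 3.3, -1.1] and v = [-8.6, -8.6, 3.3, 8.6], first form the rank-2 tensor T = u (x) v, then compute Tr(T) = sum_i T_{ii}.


The outer product gives T_{ij} = u_i v_j.
The trace (contraction) is Tr(T) = sum_i T_{ii} = sum_i u_i v_i.
Diagonal entries:
T_{11} = u_1 * v_1 = 0.2 * -8.6 = -1.72
T_{22} = u_2 * v_2 = -5 * -8.6 = 43
T_{33} = u_3 * v_3 = 3.3 * 3.3 = 10.89
T_{44} = u_4 * v_4 = -1.1 * 8.6 = -9.46
Tr(T) = -1.72 + 43 + 10.89 + -9.46 = 42.71

42.71


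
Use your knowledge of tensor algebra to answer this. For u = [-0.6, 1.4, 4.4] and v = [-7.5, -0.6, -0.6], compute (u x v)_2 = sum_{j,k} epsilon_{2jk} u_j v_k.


(u x v)_2 = sum_{j,k} epsilon_{2jk} u_j v_k. Only permutations of (1,2,3) contribute; the two non-zero terms are:
eps_{213} u_1 v_3 = -1 * -0.6 * -0.6 = -0.36
eps_{231} u_3 v_1 = 1 * 4.4 * -7.5 = -33
(u x v)_2 = -33.36

-33.36


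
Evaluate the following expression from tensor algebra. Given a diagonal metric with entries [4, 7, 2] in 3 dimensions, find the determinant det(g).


For a diagonal metric, the determinant is the product of diagonal entries.
Diagonal entries: 4, 7, 2
det(g) = 4 * 7 * 2 = 56

56


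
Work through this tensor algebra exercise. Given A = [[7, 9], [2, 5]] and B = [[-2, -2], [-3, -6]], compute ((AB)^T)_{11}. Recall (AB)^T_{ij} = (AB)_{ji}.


(AB)^T_{ij} = (AB)_{ji} = sum_k A_{jk} B_{ki}.
For i=1, j=1 we need (AB)_{11}:
A_{11} * B_{11} = 7 * -2 = -14
A_{12} * B_{21} = 9 * -3 = -27
Sum = -14 + -27 = -41

-41


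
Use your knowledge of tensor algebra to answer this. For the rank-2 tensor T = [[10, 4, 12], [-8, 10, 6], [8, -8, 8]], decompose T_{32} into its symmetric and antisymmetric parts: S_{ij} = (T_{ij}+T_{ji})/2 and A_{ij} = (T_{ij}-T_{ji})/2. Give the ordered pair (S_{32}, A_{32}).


T_{32} = -8
T_{23} = 6
S_{32} = (-8 + 6)/2 = -2/2 = -1
A_{32} = (-8 - 6)/2 = -14/2 = -7
Check: S + A = -1 + -7 = -8 = T_{32}.

(-1, -7)


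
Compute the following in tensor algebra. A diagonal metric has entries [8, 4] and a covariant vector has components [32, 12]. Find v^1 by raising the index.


To raise an index with a diagonal metric: v^i = v_i / g_{ii}.
For index 1: v_1 = 32, g_{11} = 8
v^1 = 32 / 8 = 4

4


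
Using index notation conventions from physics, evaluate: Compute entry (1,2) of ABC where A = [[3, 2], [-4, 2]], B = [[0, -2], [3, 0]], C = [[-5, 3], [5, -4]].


(ABC)_{12} = sum_m (AB)_{1m} C_{m2}. First compute row 1 of AB.
(AB)_{11} = 3*0 + 2*3 = 6
(AB)_{12} = 3*-2 + 2*0 = -6
Now contract with column 2 of C:
(AB)_{11} * C_{12} = 6 * 3 = 18
(AB)_{12} * C_{22} = -6 * -4 = 24
(ABC)_{12} = 18 + 24 = 42

42


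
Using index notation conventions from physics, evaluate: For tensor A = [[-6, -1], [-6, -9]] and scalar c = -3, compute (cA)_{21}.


Scalar multiplication: (cA)_{ij} = c * A_{ij}.
c = -3
A_{21} = -6
(cA)_{21} = -3 * -6 = 18

18


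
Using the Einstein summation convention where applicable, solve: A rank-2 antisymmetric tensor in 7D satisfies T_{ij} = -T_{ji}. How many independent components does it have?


An antisymmetric rank-2 tensor satisfies A_{ij} = -A_{ji}, so diagonal entries are zero.
The independent components are the upper-triangular entries: C(n, 2) = n(n-1)/2.
n = 7
C(7, 2) = 7 * 6 / 2 = 42 / 2 = 21

21


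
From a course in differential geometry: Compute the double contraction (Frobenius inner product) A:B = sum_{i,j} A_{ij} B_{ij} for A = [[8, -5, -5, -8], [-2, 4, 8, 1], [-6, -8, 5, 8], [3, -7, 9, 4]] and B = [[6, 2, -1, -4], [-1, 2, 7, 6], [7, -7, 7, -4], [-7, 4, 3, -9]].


A:B = sum over all i,j of A_{ij} * B_{ij}.
Row 1: 8*6=48, -5*2=-10, -5*-1=5, -8*-4=32 => row sum = 75
Row 2: -2*-1=2, 4*2=8, 8*7=56, 1*6=6 => row sum = 72
Row 3: -6*7=-42, -8*-7=56, 5*7=35, 8*-4=-32 => row sum = 17
Row 4: 3*-7=-21, -7*4=-28, 9*3=27, 4*-9=-36 => row sum = -58
Total = 75 + 72 + 17 + -58 = 106

106


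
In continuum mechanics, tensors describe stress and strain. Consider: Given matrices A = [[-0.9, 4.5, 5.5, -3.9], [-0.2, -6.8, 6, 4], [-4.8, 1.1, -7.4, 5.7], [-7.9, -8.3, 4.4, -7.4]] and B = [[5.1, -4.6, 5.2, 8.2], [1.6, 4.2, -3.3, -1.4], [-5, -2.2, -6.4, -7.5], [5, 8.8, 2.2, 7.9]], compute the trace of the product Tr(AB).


Tr(AB) = sum_i (AB)_{ii} where (AB)_{ii} = sum_k A_{ik} B_{ki}.
(AB)_{11} = -0.9*5.1 + 4.5*1.6 + 5.5*-5 + -3.9*5 = -44.39
(AB)_{22} = -0.2*-4.6 + -6.8*4.2 + 6*-2.2 + 4*8.8 = -5.64
(AB)_{33} = -4.8*5.2 + 1.1*-3.3 + -7.4*-6.4 + 5.7*2.2 = 31.31
(AB)_{44} = -7.9*8.2 + -8.3*-1.4 + 4.4*-7.5 + -7.4*7.9 = -144.62
Tr(AB) = -44.39 + -5.64 + 31.31 + -144.62 = -163.34

-163.34


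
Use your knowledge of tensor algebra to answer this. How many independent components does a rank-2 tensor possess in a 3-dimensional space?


The number of components of a rank-r tensor in d dimensions is d^r.
Here d = 3 and r = 2.
3^2 = 9

9


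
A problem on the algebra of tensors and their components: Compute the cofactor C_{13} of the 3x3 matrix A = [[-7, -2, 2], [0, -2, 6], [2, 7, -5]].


To find cofactor C_{13}, delete row 1 and column 3.
The resulting 2x2 submatrix is: [[0, -2], [2, 7]]
Minor M_{13} = 0*7 - -2*2
  = 0 - -4 = 4
Sign = (-1)^(1+3) = (-1)^4 = 1
Cofactor C_{13} = 1 * 4 = 4

4


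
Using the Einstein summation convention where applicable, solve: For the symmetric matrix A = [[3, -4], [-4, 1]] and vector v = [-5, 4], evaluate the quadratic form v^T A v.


First compute Av:
(Av)_1 = 3*-5 + -4*4 = -31
(Av)_2 = -4*-5 + 1*4 = 24
Av = [-31, 24]
Then v^T (Av) = -5*-31 + 4*24
= 155 + 96 = 251

251


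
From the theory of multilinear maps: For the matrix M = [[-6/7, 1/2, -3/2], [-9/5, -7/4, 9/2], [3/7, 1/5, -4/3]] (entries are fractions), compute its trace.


The trace is the sum of diagonal entries.
Diagonal: M[1,1] = -6/7, M[2,2] = -7/4, M[3,3] = -4/3
Tr(M) = -6/7 + -7/4 + -4/3
Computing step by step:
After adding M[1,1]: -6/7
After adding M[2,2]: -73/28
After adding M[3,3]: -331/84
Tr(M) = -331/84

-331/84


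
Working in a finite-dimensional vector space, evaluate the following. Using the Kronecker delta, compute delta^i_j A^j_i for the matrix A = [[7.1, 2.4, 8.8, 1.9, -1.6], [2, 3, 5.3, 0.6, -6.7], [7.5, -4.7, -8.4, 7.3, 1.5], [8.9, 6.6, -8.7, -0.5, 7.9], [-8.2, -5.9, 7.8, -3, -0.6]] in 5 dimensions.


The contraction (trace) of a rank-2 tensor is the sum of its diagonal elements.
Diagonal entries: A[1,1] = 7.1, A[2,2] = 3, A[3,3] = -8.4, A[4,4] = -0.5, A[5,5] = -0.6
Tr(A) = 7.1 + 3 + -8.4 + -0.5 + -0.6 = 0.6

0.6


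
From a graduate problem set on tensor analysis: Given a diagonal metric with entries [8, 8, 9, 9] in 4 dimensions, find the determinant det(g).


For a diagonal metric, the determinant is the product of diagonal entries.
Diagonal entries: 8, 8, 9, 9
det(g) = 8 * 8 * 9 * 9 = 5184

5184


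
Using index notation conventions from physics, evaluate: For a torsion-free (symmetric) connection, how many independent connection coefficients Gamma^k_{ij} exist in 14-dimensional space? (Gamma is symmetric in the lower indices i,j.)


Christoffel symbols Gamma^k_{ij} are symmetric in i,j, so there are d * d(d+1)/2 independent symbols.
d = 14
d(d+1)/2 = 14 * 15 / 2 = 105
Total = 14 * 105 = 1470

1470


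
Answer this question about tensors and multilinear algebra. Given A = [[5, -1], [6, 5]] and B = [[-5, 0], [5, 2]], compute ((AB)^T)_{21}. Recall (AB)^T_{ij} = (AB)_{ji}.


(AB)^T_{ij} = (AB)_{ji} = sum_k A_{jk} B_{ki}.
For i=2, j=1 we need (AB)_{12}:
A_{11} * B_{12} = 5 * 0 = 0
A_{12} * B_{22} = -1 * 2 = -2
Sum = 0 + -2 = -2

-2


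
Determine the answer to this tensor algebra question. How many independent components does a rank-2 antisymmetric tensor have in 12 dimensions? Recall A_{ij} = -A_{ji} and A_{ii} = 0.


An antisymmetric rank-2 tensor satisfies A_{ij} = -A_{ji}, so diagonal entries are zero.
The independent components are the upper-triangular entries: C(n, 2) = n(n-1)/2.
n = 12
C(12, 2) = 12 * 11 / 2 = 132 / 2 = 66

66


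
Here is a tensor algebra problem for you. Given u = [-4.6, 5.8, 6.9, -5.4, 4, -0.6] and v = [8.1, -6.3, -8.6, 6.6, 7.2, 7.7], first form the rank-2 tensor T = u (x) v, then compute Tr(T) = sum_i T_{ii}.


The outer product gives T_{ij} = u_i v_j.
The trace (contraction) is Tr(T) = sum_i T_{ii} = sum_i u_i v_i.
Diagonal entries:
T_{11} = u_1 * v_1 = -4.6 * 8.1 = -37.26
T_{22} = u_2 * v_2 = 5.8 * -6.3 = -36.54
T_{33} = u_3 * v_3 = 6.9 * -8.6 = -59.34
T_{44} = u_4 * v_4 = -5.4 * 6.6 = -35.64
T_{55} = u_5 * v_5 = 4 * 7.2 = 28.8
T_{66} = u_6 * v_6 = -0.6 * 7.7 = -4.62
Tr(T) = -37.26 + -36.54 + -59.34 + -35.64 + 28.8 + -4.62 = -144.6

-144.6


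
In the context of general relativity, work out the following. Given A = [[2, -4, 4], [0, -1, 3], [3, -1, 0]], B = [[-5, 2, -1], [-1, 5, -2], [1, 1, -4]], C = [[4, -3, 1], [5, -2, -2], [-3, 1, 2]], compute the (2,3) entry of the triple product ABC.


(ABC)_{23} = sum_m (AB)_{2m} C_{m3}. First compute row 2 of AB.
(AB)_{21} = 0*-5 + -1*-1 + 3*1 = 4
(AB)_{22} = 0*2 + -1*5 + 3*1 = -2
(AB)_{23} = 0*-1 + -1*-2 + 3*-4 = -10
Now contract with column 3 of C:
(AB)_{21} * C_{13} = 4 * 1 = 4
(AB)_{22} * C_{23} = -2 * -2 = 4
(AB)_{23} * C_{33} = -10 * 2 = -20
(ABC)_{23} = 4 + 4 + -20 = -12

-12


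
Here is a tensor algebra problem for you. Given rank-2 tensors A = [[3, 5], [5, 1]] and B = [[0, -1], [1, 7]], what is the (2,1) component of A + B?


Tensor addition is component-wise: (A + B)_{ij} = A_{ij} + B_{ij}.
A_{21} = 5
B_{21} = 1
(A + B)_{21} = 5 + 1 = 6

6


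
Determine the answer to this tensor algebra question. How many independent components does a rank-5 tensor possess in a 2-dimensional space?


The number of components of a rank-r tensor in d dimensions is d^r.
Here d = 2 and r = 5.
2^5 = 32

32


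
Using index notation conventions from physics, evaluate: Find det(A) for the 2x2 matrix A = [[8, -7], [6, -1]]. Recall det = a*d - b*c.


For a 2x2 matrix [[a, b], [c, d]], det = a*d - b*c.
a = 8, b = -7, c = 6, d = -1
a*d = 8 * -1 = -8
b*c = -7 * 6 = -42
det = -8 - -42 = 34

34


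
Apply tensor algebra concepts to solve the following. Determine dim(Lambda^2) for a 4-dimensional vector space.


The dimension of the space of p-forms on an n-dimensional space is C(n, p).
n = 4, p = 2
C(4, 2) = 4! / (2! * 2!) = 6

6


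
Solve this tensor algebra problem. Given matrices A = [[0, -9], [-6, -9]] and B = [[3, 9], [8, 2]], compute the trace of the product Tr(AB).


Tr(AB) = sum_i (AB)_{ii} where (AB)_{ii} = sum_k A_{ik} B_{ki}.
(AB)_{11} = 0*3 + -9*8 = -72
(AB)_{22} = -6*9 + -9*2 = -72
Tr(AB) = -72 + -72 = -144

-144


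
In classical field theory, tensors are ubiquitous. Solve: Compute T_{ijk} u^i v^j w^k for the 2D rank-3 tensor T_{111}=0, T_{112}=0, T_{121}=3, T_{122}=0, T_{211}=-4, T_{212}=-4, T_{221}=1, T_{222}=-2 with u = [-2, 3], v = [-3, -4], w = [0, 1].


S = sum over i,j,k of T_{ijk} u_i v_j w_k. Expanding all 8 terms:
T_{111}*u_1*v_1*w_1 = 0*-2*-3*0 = 0  (running total: 0)
T_{112}*u_1*v_1*w_2 = 0*-2*-3*1 = 0  (running total: 0)
T_{121}*u_1*v_2*w_1 = 3*-2*-4*0 = 0  (running total: 0)
T_{122}*u_1*v_2*w_2 = 0*-2*-4*1 = 0  (running total: 0)
T_{211}*u_2*v_1*w_1 = -4*3*-3*0 = 0  (running total: 0)
T_{212}*u_2*v_1*w_2 = -4*3*-3*1 = 36  (running total: 36)
T_{221}*u_2*v_2*w_1 = 1*3*-4*0 = 0  (running total: 36)
T_{222}*u_2*v_2*w_2 = -2*3*-4*1 = 24  (running total: 60)
S = 60

60


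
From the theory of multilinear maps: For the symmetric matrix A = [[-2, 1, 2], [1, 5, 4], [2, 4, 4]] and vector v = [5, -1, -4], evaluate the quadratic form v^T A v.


First compute Av:
(Av)_1 = -2*5 + 1*-1 + 2*-4 = -19
(Av)_2 = 1*5 + 5*-1 + 4*-4 = -16
(Av)_3 = 2*5 + 4*-1 + 4*-4 = -10
Av = [-19, -16, -10]
Then v^T (Av) = 5*-19 + -1*-16 + -4*-10
= -95 + 16 + 40 = -39

-39


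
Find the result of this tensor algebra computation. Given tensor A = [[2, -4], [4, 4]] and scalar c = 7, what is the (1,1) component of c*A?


Scalar multiplication: (cA)_{ij} = c * A_{ij}.
c = 7
A_{11} = 2
(cA)_{11} = 7 * 2 = 14

14


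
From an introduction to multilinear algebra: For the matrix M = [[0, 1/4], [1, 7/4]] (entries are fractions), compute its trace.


The trace is the sum of diagonal entries.
Diagonal: M[1,1] = 0, M[2,2] = 7/4
Tr(M) = 0 + 7/4
Computing step by step:
After adding M[1,1]: 0
After adding M[2,2]: 7/4
Tr(M) = 7/4

7/4


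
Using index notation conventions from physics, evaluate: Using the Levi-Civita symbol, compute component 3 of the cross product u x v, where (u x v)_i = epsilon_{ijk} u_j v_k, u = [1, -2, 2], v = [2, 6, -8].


(u x v)_3 = sum_{j,k} epsilon_{3jk} u_j v_k. Only permutations of (1,2,3) contribute; the two non-zero terms are:
eps_{312} u_1 v_2 = 1 * 1 * 6 = 6
eps_{321} u_2 v_1 = -1 * -2 * 2 = 4
(u x v)_3 = 10

10


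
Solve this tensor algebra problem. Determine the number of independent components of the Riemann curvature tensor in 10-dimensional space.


The Riemann tensor in d dimensions has d^2(d^2 - 1)/12 independent components.
d = 10, so d^2 = 100
d^2 - 1 = 99
d^2(d^2 - 1) = 100 * 99 = 9900
Divide by 12: 9900 / 12 = 825

825


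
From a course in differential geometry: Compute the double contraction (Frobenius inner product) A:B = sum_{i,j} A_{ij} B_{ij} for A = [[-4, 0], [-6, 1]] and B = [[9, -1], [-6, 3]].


A:B = sum over all i,j of A_{ij} * B_{ij}.
Row 1: -4*9=-36, 0*-1=0 => row sum = -36
Row 2: -6*-6=36, 1*3=3 => row sum = 39
Total = -36 + 39 = 3

3


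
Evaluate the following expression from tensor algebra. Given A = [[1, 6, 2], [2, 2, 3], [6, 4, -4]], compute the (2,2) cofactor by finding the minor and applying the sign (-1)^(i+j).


To find cofactor C_{22}, delete row 2 and column 2.
The resulting 2x2 submatrix is: [[1, 2], [6, -4]]
Minor M_{22} = 1*-4 - 2*6
  = -4 - 12 = -16
Sign = (-1)^(2+2) = (-1)^4 = 1
Cofactor C_{22} = 1 * -16 = -16

-16


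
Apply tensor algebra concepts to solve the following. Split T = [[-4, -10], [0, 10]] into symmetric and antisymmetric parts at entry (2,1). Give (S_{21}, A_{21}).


T_{21} = 0
T_{12} = -10
S_{21} = (0 + -10)/2 = -10/2 = -5
A_{21} = (0 - -10)/2 = 10/2 = 5
Check: S + A = -5 + 5 = 0 = T_{21}.

(-5, 5)


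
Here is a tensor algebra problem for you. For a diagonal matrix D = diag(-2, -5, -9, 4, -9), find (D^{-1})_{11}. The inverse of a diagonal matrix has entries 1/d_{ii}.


For a diagonal matrix, the inverse has entries (D^{-1})_{ii} = 1/d_{ii}.
The diagonal entries are: d_{11} = -2, d_{22} = -5, d_{33} = -9, d_{44} = 4, d_{55} = -9
We need (D^{-1})_{11} = 1/d_{11} = 1/-2 = -1/2

-1/2


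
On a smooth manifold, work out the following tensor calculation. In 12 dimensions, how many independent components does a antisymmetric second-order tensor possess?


A antisymmetric rank-2 tensor in d dimensions has d(d-1)/2 independent components.
d = 12
d(d-1)/2 = 12 * 11 / 2 = 132 / 2 = 66

66


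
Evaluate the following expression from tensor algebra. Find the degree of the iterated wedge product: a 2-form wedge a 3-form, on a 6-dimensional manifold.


The degree of a wedge product is the sum of the degrees of the individual forms.
Degrees: 2, 3
Total degree = 2 + 3 = 5

5


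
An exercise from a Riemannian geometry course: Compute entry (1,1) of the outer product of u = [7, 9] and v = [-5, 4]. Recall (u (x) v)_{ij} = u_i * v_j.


The outer product entry T_{ij} = u_i * v_j.
We need i=1, j=1.
u_1 = 7, v_1 = -5
T_{1,1} = 7 * -5 = -35

-35


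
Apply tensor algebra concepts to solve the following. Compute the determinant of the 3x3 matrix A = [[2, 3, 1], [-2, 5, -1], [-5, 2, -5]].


Expanding along the first row, det(A) = a11*M_11 - a12*M_12 + a13*M_13, where M_1j is the (1,j) minor.
Minor M_11 = 5*-5 - -1*2 = -23
Minor M_12 = -2*-5 - -1*-5 = 5
Minor M_13 = -2*2 - 5*-5 = 21
det = 2*(-23) - 3*(5) + 1*(21)
    = -46 - 15 + 21
    = -40

-40


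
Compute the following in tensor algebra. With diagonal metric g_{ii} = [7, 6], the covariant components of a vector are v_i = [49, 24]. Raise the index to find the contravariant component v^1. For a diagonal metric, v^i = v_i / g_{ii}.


To raise an index with a diagonal metric: v^i = v_i / g_{ii}.
For index 1: v_1 = 49, g_{11} = 7
v^1 = 49 / 7 = 7

7


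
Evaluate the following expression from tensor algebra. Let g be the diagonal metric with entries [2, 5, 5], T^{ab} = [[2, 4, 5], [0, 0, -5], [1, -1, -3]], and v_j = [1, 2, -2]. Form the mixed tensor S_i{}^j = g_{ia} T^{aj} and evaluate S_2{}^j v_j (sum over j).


Step 1: lower the first index. For a diagonal metric, g_{ia} T^{aj} = g_{ii} T^{ij} (no sum on i).
g_{22} = 5
S_2{}^1 = 5 * T^{21} = 5 * 0 = 0
S_2{}^2 = 5 * T^{22} = 5 * 0 = 0
S_2{}^3 = 5 * T^{23} = 5 * -5 = -25
Step 2: contract S_2{}^j with v_j.
S_2{}^1 * v_1 = 0 * 1 = 0
S_2{}^2 * v_2 = 0 * 2 = 0
S_2{}^3 * v_3 = -25 * -2 = 50
Result = 0 + 0 + 50 = 50

50


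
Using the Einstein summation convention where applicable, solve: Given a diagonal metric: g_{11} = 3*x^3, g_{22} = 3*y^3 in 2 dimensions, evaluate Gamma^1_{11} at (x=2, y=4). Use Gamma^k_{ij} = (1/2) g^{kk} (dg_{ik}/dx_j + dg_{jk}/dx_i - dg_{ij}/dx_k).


For a diagonal metric, Gamma^k_{ij} = (1/2) g^{kk} (dg_{ik}/dx_j + dg_{jk}/dx_i - dg_{ij}/dx_k).
The metric is diagonal, so g_{ab} = 0 for a != b.
At the given point: g_{11} = 24, g_{22} = 192
g^{11} = 1/24
dg_{11}/dx_1 = dg_{11}/dx_1 = 36
dg_{11}/dx_1 = dg_{11}/dx_1 = 36
dg_{11}/dx_1 = dg_{11}/dx_1 = 36
Numerator = 36 + 36 - 36 = 36
Gamma^1_{11} = 36 / (2 * 24) = 3/4

3/4


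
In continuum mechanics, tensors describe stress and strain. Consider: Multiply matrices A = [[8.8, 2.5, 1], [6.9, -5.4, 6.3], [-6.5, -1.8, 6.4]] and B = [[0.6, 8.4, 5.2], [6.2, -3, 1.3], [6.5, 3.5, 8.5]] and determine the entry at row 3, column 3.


(AB)_{ij} = sum_k A_{ik} B_{kj}.
For i=3, j=3:
A_{31} * B_{13} = -6.5 * 5.2 = -33.8
A_{32} * B_{23} = -1.8 * 1.3 = -2.34
A_{33} * B_{33} = 6.4 * 8.5 = 54.4
Sum = -33.8 + -2.34 + 54.4 = 18.26

18.26


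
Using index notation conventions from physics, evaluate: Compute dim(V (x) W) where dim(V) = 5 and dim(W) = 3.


The dimension of a tensor product is the product of dimensions.
dim(V) = 5, dim(W) = 3
dim(V (x) W) = 5 * 3 = 15

15


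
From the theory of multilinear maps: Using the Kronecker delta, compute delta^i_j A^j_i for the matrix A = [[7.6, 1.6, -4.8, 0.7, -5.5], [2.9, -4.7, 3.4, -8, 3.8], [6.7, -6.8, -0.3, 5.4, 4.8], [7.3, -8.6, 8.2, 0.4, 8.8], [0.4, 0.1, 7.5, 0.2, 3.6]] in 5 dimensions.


The contraction (trace) of a rank-2 tensor is the sum of its diagonal elements.
Diagonal entries: A[1,1] = 7.6, A[2,2] = -4.7, A[3,3] = -0.3, A[4,4] = 0.4, A[5,5] = 3.6
Tr(A) = 7.6 + -4.7 + -0.3 + 0.4 + 3.6 = 6.6

6.6


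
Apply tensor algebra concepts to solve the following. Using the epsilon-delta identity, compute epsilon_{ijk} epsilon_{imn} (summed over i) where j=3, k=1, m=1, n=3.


Using the identity: epsilon_{ijk} epsilon_{imn} = delta_{jm} delta_{kn} - delta_{jn} delta_{km}.
delta_{31} = 0
delta_{13} = 0
delta_{33} = 1
delta_{11} = 1
Result = 0 * 0 - 1 * 1 = 0 - 1 = -1

-1


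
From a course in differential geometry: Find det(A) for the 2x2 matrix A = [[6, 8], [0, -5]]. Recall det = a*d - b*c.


For a 2x2 matrix [[a, b], [c, d]], det = a*d - b*c.
a = 6, b = 8, c = 0, d = -5
a*d = 6 * -5 = -30
b*c = 8 * 0 = 0
det = -30 - 0 = -30

-30


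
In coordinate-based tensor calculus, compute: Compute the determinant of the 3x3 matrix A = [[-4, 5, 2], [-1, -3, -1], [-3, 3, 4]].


Expanding along the first row, det(A) = a11*M_11 - a12*M_12 + a13*M_13, where M_1j is the (1,j) minor.
Minor M_11 = -3*4 - -1*3 = -9
Minor M_12 = -1*4 - -1*-3 = -7
Minor M_13 = -1*3 - -3*-3 = -12
det = -4*(-9) - 5*(-7) + 2*(-12)
    = 36 - -35 + -24
    = 47

47


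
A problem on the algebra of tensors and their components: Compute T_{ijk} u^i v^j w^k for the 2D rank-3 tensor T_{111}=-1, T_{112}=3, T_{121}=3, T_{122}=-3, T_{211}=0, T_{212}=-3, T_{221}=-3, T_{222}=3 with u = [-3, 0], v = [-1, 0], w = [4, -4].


S = sum over i,j,k of T_{ijk} u_i v_j w_k. Expanding all 8 terms:
T_{111}*u_1*v_1*w_1 = -1*-3*-1*4 = -12  (running total: -12)
T_{112}*u_1*v_1*w_2 = 3*-3*-1*-4 = -36  (running total: -48)
T_{121}*u_1*v_2*w_1 = 3*-3*0*4 = 0  (running total: -48)
T_{122}*u_1*v_2*w_2 = -3*-3*0*-4 = 0  (running total: -48)
T_{211}*u_2*v_1*w_1 = 0*0*-1*4 = 0  (running total: -48)
T_{212}*u_2*v_1*w_2 = -3*0*-1*-4 = 0  (running total: -48)
T_{221}*u_2*v_2*w_1 = -3*0*0*4 = 0  (running total: -48)
T_{222}*u_2*v_2*w_2 = 3*0*0*-4 = 0  (running total: -48)
S = -48

-48


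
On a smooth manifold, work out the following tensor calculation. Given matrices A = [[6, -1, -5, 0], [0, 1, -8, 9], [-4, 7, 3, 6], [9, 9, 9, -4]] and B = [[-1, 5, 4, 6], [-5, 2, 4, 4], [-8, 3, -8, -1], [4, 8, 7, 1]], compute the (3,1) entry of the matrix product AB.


(AB)_{ij} = sum_k A_{ik} B_{kj}.
For i=3, j=1:
A_{31} * B_{11} = -4 * -1 = 4
A_{32} * B_{21} = 7 * -5 = -35
A_{33} * B_{31} = 3 * -8 = -24
A_{34} * B_{41} = 6 * 4 = 24
Sum = 4 + -35 + -24 + 24 = -31

-31


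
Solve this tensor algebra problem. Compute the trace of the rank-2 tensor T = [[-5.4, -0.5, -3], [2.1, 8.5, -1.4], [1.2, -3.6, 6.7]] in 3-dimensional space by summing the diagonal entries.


The contraction (trace) of a rank-2 tensor is the sum of its diagonal elements.
Diagonal entries: A[1,1] = -5.4, A[2,2] = 8.5, A[3,3] = 6.7
Tr(A) = -5.4 + 8.5 + 6.7 = 9.8

9.8


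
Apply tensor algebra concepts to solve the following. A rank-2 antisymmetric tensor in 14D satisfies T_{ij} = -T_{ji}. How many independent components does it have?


An antisymmetric rank-2 tensor satisfies A_{ij} = -A_{ji}, so diagonal entries are zero.
The independent components are the upper-triangular entries: C(n, 2) = n(n-1)/2.
n = 14
C(14, 2) = 14 * 13 / 2 = 182 / 2 = 91

91


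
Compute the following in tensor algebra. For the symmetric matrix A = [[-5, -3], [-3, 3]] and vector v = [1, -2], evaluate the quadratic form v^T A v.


First compute Av:
(Av)_1 = -5*1 + -3*-2 = 1
(Av)_2 = -3*1 + 3*-2 = -9
Av = [1, -9]
Then v^T (Av) = 1*1 + -2*-9
= 1 + 18 = 19

19


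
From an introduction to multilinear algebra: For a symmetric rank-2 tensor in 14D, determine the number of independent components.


A symmetric rank-2 tensor in d dimensions has d(d+1)/2 independent components.
d = 14
d(d+1)/2 = 14 * 15 / 2 = 210 / 2 = 105

105


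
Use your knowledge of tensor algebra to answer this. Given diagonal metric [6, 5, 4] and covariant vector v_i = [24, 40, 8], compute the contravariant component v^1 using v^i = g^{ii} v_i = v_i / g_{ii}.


To raise an index with a diagonal metric: v^i = v_i / g_{ii}.
For index 1: v_1 = 24, g_{11} = 6
v^1 = 24 / 6 = 4

4


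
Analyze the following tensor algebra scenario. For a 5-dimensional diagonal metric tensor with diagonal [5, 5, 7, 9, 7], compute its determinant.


For a diagonal metric, the determinant is the product of diagonal entries.
Diagonal entries: 5, 5, 7, 9, 7
det(g) = 5 * 5 * 7 * 9 * 7 = 11025

11025


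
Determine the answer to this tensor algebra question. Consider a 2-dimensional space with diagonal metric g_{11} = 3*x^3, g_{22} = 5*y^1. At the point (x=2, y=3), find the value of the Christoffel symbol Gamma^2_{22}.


For a diagonal metric, Gamma^k_{ij} = (1/2) g^{kk} (dg_{ik}/dx_j + dg_{jk}/dx_i - dg_{ij}/dx_k).
The metric is diagonal, so g_{ab} = 0 for a != b.
At the given point: g_{11} = 24, g_{22} = 15
g^{22} = 1/15
dg_{22}/dx_2 = dg_{22}/dx_2 = 5
dg_{22}/dx_2 = dg_{22}/dx_2 = 5
dg_{22}/dx_2 = dg_{22}/dx_2 = 5
Numerator = 5 + 5 - 5 = 5
Gamma^2_{22} = 5 / (2 * 15) = 1/6

1/6


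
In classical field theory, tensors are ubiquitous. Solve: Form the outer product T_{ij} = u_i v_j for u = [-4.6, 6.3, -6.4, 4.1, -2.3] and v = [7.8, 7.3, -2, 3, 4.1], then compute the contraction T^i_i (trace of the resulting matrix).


The outer product gives T_{ij} = u_i v_j.
The trace (contraction) is Tr(T) = sum_i T_{ii} = sum_i u_i v_i.
Diagonal entries:
T_{11} = u_1 * v_1 = -4.6 * 7.8 = -35.88
T_{22} = u_2 * v_2 = 6.3 * 7.3 = 45.99
T_{33} = u_3 * v_3 = -6.4 * -2 = 12.8
T_{44} = u_4 * v_4 = 4.1 * 3 = 12.3
T_{55} = u_5 * v_5 = -2.3 * 4.1 = -9.43
Tr(T) = -35.88 + 45.99 + 12.8 + 12.3 + -9.43 = 25.78

25.78


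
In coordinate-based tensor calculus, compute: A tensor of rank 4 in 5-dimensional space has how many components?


The number of components of a rank-r tensor in d dimensions is d^r.
Here d = 5 and r = 4.
5^4 = 625

625


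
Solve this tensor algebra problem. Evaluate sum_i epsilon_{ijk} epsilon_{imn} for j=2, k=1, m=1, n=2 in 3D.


Using the identity: epsilon_{ijk} epsilon_{imn} = delta_{jm} delta_{kn} - delta_{jn} delta_{km}.
delta_{21} = 0
delta_{12} = 0
delta_{22} = 1
delta_{11} = 1
Result = 0 * 0 - 1 * 1 = 0 - 1 = -1

-1


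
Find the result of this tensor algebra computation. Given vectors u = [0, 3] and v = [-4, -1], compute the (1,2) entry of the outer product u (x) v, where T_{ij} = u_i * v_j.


The outer product entry T_{ij} = u_i * v_j.
We need i=1, j=2.
u_1 = 0, v_2 = -1
T_{1,2} = 0 * -1 = 0

0


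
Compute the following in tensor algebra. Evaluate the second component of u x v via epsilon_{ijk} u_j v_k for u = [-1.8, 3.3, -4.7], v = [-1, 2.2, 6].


(u x v)_2 = sum_{j,k} epsilon_{2jk} u_j v_k. Only permutations of (1,2,3) contribute; the two non-zero terms are:
eps_{213} u_1 v_3 = -1 * -1.8 * 6 = 10.8
eps_{231} u_3 v_1 = 1 * -4.7 * -1 = 4.7
(u x v)_2 = 15.5

15.5


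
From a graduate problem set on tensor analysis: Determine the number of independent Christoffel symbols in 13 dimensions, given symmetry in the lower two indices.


Christoffel symbols Gamma^k_{ij} are symmetric in i,j, so there are d * d(d+1)/2 independent symbols.
d = 13
d(d+1)/2 = 13 * 14 / 2 = 91
Total = 13 * 91 = 1183

1183


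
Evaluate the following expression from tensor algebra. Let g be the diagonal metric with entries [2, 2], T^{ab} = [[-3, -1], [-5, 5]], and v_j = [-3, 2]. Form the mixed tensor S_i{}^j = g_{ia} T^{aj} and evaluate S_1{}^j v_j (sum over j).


Step 1: lower the first index. For a diagonal metric, g_{ia} T^{aj} = g_{ii} T^{ij} (no sum on i).
g_{11} = 2
S_1{}^1 = 2 * T^{11} = 2 * -3 = -6
S_1{}^2 = 2 * T^{12} = 2 * -1 = -2
Step 2: contract S_1{}^j with v_j.
S_1{}^1 * v_1 = -6 * -3 = 18
S_1{}^2 * v_2 = -2 * 2 = -4
Result = 18 + -4 = 14

14


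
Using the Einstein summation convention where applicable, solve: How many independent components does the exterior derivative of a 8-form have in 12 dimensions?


The exterior derivative of a p-form is a (p+1)-form.
Its number of independent components is C(n, p+1).
n = 12, p+1 = 9
C(12, 9) = 220

220


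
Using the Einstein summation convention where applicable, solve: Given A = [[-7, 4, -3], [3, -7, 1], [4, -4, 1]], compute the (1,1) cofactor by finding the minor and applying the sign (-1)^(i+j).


To find cofactor C_{11}, delete row 1 and column 1.
The resulting 2x2 submatrix is: [[-7, 1], [-4, 1]]
Minor M_{11} = -7*1 - 1*-4
  = -7 - -4 = -3
Sign = (-1)^(1+1) = (-1)^2 = 1
Cofactor C_{11} = 1 * -3 = -3

-3


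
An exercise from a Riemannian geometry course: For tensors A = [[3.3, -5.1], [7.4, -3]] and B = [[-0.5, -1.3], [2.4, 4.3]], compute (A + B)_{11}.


Tensor addition is component-wise: (A + B)_{ij} = A_{ij} + B_{ij}.
A_{11} = 3.3
B_{11} = -0.5
(A + B)_{11} = 3.3 + -0.5 = 2.8

2.8


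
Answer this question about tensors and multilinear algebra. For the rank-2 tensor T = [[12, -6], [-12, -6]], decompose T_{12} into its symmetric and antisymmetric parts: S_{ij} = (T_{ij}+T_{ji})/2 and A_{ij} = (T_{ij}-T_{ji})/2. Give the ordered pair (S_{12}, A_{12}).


T_{12} = -6
T_{21} = -12
S_{12} = (-6 + -12)/2 = -18/2 = -9
A_{12} = (-6 - -12)/2 = 6/2 = 3
Check: S + A = -9 + 3 = -6 = T_{12}.

(-9, 3)


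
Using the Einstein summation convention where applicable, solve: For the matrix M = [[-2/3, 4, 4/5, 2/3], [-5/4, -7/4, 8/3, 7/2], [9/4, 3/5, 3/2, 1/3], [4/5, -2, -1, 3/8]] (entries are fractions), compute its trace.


The trace is the sum of diagonal entries.
Diagonal: M[1,1] = -2/3, M[2,2] = -7/4, M[3,3] = 3/2, M[4,4] = 3/8
Tr(M) = -2/3 + -7/4 + 3/2 + 3/8
Computing step by step:
After adding M[1,1]: -2/3
After adding M[2,2]: -29/12
After adding M[3,3]: -11/12
After adding M[4,4]: -13/24
Tr(M) = -13/24

-13/24


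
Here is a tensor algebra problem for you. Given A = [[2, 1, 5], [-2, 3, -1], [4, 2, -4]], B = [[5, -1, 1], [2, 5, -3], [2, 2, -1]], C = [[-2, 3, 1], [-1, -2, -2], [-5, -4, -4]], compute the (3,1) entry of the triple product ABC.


(ABC)_{31} = sum_m (AB)_{3m} C_{m1}. First compute row 3 of AB.
(AB)_{31} = 4*5 + 2*2 + -4*2 = 16
(AB)_{32} = 4*-1 + 2*5 + -4*2 = -2
(AB)_{33} = 4*1 + 2*-3 + -4*-1 = 2
Now contract with column 1 of C:
(AB)_{31} * C_{11} = 16 * -2 = -32
(AB)_{32} * C_{21} = -2 * -1 = 2
(AB)_{33} * C_{31} = 2 * -5 = -10
(ABC)_{31} = -32 + 2 + -10 = -40

-40


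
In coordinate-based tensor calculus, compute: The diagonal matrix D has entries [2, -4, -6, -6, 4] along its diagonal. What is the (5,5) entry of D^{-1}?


For a diagonal matrix, the inverse has entries (D^{-1})_{ii} = 1/d_{ii}.
The diagonal entries are: d_{11} = 2, d_{22} = -4, d_{33} = -6, d_{44} = -6, d_{55} = 4
We need (D^{-1})_{55} = 1/d_{55} = 1/4 = 1/4

1/4


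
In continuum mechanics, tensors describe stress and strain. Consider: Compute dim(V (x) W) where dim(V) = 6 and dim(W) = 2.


The dimension of a tensor product is the product of dimensions.
dim(V) = 6, dim(W) = 2
dim(V (x) W) = 6 * 2 = 12

12


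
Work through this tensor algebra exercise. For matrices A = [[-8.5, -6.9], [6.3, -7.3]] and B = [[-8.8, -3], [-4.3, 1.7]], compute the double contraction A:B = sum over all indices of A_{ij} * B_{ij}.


A:B = sum over all i,j of A_{ij} * B_{ij}.
Row 1: -8.5*-8.8=74.8, -6.9*-3=20.7 => row sum = 95.5
Row 2: 6.3*-4.3=-27.09, -7.3*1.7=-12.41 => row sum = -39.5
Total = 95.5 + -39.5 = 56

56


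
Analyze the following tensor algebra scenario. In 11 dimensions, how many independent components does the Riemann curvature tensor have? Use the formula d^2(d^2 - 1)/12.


The Riemann tensor in d dimensions has d^2(d^2 - 1)/12 independent components.
d = 11, so d^2 = 121
d^2 - 1 = 120
d^2(d^2 - 1) = 121 * 120 = 14520
Divide by 12: 14520 / 12 = 1210

1210


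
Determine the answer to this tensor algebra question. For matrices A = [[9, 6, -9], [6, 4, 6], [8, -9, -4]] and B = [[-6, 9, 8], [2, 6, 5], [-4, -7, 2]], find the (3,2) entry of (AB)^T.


(AB)^T_{ij} = (AB)_{ji} = sum_k A_{jk} B_{ki}.
For i=3, j=2 we need (AB)_{23}:
A_{21} * B_{13} = 6 * 8 = 48
A_{22} * B_{23} = 4 * 5 = 20
A_{23} * B_{33} = 6 * 2 = 12
Sum = 48 + 20 + 12 = 80

80


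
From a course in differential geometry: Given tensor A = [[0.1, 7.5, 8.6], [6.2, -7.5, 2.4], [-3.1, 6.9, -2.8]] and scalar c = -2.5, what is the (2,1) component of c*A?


Scalar multiplication: (cA)_{ij} = c * A_{ij}.
c = -2.5
A_{21} = 6.2
(cA)_{21} = -2.5 * 6.2 = -15.5

-15.5


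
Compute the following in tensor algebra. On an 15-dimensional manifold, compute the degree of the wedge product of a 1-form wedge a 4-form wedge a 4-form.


The degree of a wedge product is the sum of the degrees of the individual forms.
Degrees: 1, 4, 4
Total degree = 1 + 4 + 4 = 9

9


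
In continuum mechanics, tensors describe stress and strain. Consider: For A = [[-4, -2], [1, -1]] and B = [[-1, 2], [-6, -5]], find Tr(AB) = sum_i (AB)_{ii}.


Tr(AB) = sum_i (AB)_{ii} where (AB)_{ii} = sum_k A_{ik} B_{ki}.
(AB)_{11} = -4*-1 + -2*-6 = 16
(AB)_{22} = 1*2 + -1*-5 = 7
Tr(AB) = 16 + 7 = 23

23


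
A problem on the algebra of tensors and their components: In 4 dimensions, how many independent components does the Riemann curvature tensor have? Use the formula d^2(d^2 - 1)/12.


The Riemann tensor in d dimensions has d^2(d^2 - 1)/12 independent components.
d = 4, so d^2 = 16
d^2 - 1 = 15
d^2(d^2 - 1) = 16 * 15 = 240
Divide by 12: 240 / 12 = 20

20


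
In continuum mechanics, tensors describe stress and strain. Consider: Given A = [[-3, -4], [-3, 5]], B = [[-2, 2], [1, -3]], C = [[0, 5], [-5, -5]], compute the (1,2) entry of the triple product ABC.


(ABC)_{12} = sum_m (AB)_{1m} C_{m2}. First compute row 1 of AB.
(AB)_{11} = -3*-2 + -4*1 = 2
(AB)_{12} = -3*2 + -4*-3 = 6
Now contract with column 2 of C:
(AB)_{11} * C_{12} = 2 * 5 = 10
(AB)_{12} * C_{22} = 6 * -5 = -30
(ABC)_{12} = 10 + -30 = -20

-20


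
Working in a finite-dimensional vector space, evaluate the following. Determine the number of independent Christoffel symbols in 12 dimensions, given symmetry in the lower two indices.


Christoffel symbols Gamma^k_{ij} are symmetric in i,j, so there are d * d(d+1)/2 independent symbols.
d = 12
d(d+1)/2 = 12 * 13 / 2 = 78
Total = 12 * 78 = 936

936


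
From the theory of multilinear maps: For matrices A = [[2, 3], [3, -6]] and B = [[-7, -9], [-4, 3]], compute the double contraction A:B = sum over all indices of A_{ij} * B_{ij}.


A:B = sum over all i,j of A_{ij} * B_{ij}.
Row 1: 2*-7=-14, 3*-9=-27 => row sum = -41
Row 2: 3*-4=-12, -6*3=-18 => row sum = -30
Total = -41 + -30 = -71

-71


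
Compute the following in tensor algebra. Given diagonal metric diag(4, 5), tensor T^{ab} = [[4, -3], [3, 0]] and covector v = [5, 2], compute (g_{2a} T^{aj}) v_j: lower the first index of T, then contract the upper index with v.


Step 1: lower the first index. For a diagonal metric, g_{ia} T^{aj} = g_{ii} T^{ij} (no sum on i).
g_{22} = 5
S_2{}^1 = 5 * T^{21} = 5 * 3 = 15
S_2{}^2 = 5 * T^{22} = 5 * 0 = 0
Step 2: contract S_2{}^j with v_j.
S_2{}^1 * v_1 = 15 * 5 = 75
S_2{}^2 * v_2 = 0 * 2 = 0
Result = 75 + 0 = 75

75


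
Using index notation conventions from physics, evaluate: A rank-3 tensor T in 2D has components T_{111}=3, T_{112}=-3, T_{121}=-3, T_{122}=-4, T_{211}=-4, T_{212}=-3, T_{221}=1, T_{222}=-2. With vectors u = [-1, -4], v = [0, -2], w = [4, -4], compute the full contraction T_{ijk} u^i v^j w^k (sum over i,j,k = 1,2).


S = sum over i,j,k of T_{ijk} u_i v_j w_k. Expanding all 8 terms:
T_{111}*u_1*v_1*w_1 = 3*-1*0*4 = 0  (running total: 0)
T_{112}*u_1*v_1*w_2 = -3*-1*0*-4 = 0  (running total: 0)
T_{121}*u_1*v_2*w_1 = -3*-1*-2*4 = -24  (running total: -24)
T_{122}*u_1*v_2*w_2 = -4*-1*-2*-4 = 32  (running total: 8)
T_{211}*u_2*v_1*w_1 = -4*-4*0*4 = 0  (running total: 8)
T_{212}*u_2*v_1*w_2 = -3*-4*0*-4 = 0  (running total: 8)
T_{221}*u_2*v_2*w_1 = 1*-4*-2*4 = 32  (running total: 40)
T_{222}*u_2*v_2*w_2 = -2*-4*-2*-4 = 64  (running total: 104)
S = 104

104


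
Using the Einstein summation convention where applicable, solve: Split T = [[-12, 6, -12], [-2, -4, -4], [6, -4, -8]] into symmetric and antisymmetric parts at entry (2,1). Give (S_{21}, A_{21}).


T_{21} = -2
T_{12} = 6
S_{21} = (-2 + 6)/2 = 4/2 = 2
A_{21} = (-2 - 6)/2 = -8/2 = -4
Check: S + A = 2 + -4 = -2 = T_{21}.

(2, -4)


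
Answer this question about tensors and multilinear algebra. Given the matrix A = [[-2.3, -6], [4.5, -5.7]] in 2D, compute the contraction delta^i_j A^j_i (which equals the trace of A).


The contraction (trace) of a rank-2 tensor is the sum of its diagonal elements.
Diagonal entries: A[1,1] = -2.3, A[2,2] = -5.7
Tr(A) = -2.3 + -5.7 = -8

-8


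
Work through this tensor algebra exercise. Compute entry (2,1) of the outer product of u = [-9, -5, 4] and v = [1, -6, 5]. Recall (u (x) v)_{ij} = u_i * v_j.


The outer product entry T_{ij} = u_i * v_j.
We need i=2, j=1.
u_2 = -5, v_1 = 1
T_{2,1} = -5 * 1 = -5

-5


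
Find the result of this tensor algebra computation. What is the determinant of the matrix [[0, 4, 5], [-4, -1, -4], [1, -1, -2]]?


Expanding along the first row, det(A) = a11*M_11 - a12*M_12 + a13*M_13, where M_1j is the (1,j) minor.
Minor M_11 = -1*-2 - -4*-1 = -2
Minor M_12 = -4*-2 - -4*1 = 12
Minor M_13 = -4*-1 - -1*1 = 5
det = 0*(-2) - 4*(12) + 5*(5)
    = 0 - 48 + 25
    = -23

-23


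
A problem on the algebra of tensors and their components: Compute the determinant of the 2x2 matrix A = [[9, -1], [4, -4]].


For a 2x2 matrix [[a, b], [c, d]], det = a*d - b*c.
a = 9, b = -1, c = 4, d = -4
a*d = 9 * -4 = -36
b*c = -1 * 4 = -4
det = -36 - -4 = -32

-32


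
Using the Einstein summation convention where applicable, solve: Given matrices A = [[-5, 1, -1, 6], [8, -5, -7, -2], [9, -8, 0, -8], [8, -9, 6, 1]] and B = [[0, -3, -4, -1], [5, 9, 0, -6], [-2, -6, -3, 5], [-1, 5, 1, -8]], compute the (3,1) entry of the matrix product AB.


(AB)_{ij} = sum_k A_{ik} B_{kj}.
For i=3, j=1:
A_{31} * B_{11} = 9 * 0 = 0
A_{32} * B_{21} = -8 * 5 = -40
A_{33} * B_{31} = 0 * -2 = 0
A_{34} * B_{41} = -8 * -1 = 8
Sum = 0 + -40 + 0 + 8 = -32

-32


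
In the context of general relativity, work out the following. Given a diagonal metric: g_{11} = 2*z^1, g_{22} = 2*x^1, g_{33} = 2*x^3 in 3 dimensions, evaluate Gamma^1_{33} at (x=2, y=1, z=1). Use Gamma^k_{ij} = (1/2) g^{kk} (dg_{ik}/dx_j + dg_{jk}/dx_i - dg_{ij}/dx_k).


For a diagonal metric, Gamma^k_{ij} = (1/2) g^{kk} (dg_{ik}/dx_j + dg_{jk}/dx_i - dg_{ij}/dx_k).
The metric is diagonal, so g_{ab} = 0 for a != b.
At the given point: g_{11} = 2, g_{22} = 4, g_{33} = 16
g^{11} = 1/2
dg_{31}/dx_3 = 0 (off-diagonal)
dg_{31}/dx_3 = 0 (off-diagonal)
dg_{33}/dx_1 = dg_{33}/dx_1 = 24
Numerator = 0 + 0 - 24 = -24
Gamma^1_{33} = -24 / (2 * 2) = -6

-6


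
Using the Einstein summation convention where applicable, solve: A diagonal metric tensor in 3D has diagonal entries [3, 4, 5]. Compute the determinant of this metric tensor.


For a diagonal metric, the determinant is the product of diagonal entries.
Diagonal entries: 3, 4, 5
det(g) = 3 * 4 * 5 = 60

60


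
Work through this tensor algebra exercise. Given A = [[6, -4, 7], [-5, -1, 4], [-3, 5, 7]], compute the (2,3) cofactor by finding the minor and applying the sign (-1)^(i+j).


To find cofactor C_{23}, delete row 2 and column 3.
The resulting 2x2 submatrix is: [[6, -4], [-3, 5]]
Minor M_{23} = 6*5 - -4*-3
  = 30 - 12 = 18
Sign = (-1)^(2+3) = (-1)^5 = -1
Cofactor C_{23} = -1 * 18 = -18

-18


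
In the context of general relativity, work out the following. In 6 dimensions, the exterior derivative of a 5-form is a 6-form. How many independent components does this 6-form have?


The exterior derivative of a p-form is a (p+1)-form.
Its number of independent components is C(n, p+1).
n = 6, p+1 = 6
C(6, 6) = 1

1


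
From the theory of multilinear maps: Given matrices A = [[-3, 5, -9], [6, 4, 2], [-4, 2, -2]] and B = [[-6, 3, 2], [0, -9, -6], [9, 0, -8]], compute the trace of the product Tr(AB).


Tr(AB) = sum_i (AB)_{ii} where (AB)_{ii} = sum_k A_{ik} B_{ki}.
(AB)_{11} = -3*-6 + 5*0 + -9*9 = -63
(AB)_{22} = 6*3 + 4*-9 + 2*0 = -18
(AB)_{33} = -4*2 + 2*-6 + -2*-8 = -4
Tr(AB) = -63 + -18 + -4 = -85

-85


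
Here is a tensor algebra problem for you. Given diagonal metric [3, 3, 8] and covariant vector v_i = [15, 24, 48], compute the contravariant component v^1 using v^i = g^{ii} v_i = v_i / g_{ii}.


To raise an index with a diagonal metric: v^i = v_i / g_{ii}.
For index 1: v_1 = 15, g_{11} = 3
v^1 = 15 / 3 = 5

5


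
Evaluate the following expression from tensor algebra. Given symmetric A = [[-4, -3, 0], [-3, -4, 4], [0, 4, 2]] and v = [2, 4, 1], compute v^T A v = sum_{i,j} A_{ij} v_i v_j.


First compute Av:
(Av)_1 = -4*2 + -3*4 + 0*1 = -20
(Av)_2 = -3*2 + -4*4 + 4*1 = -18
(Av)_3 = 0*2 + 4*4 + 2*1 = 18
Av = [-20, -18, 18]
Then v^T (Av) = 2*-20 + 4*-18 + 1*18
= -40 + -72 + 18 = -94

-94


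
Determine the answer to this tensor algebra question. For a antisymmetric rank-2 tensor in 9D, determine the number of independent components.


A antisymmetric rank-2 tensor in d dimensions has d(d-1)/2 independent components.
d = 9
d(d-1)/2 = 9 * 8 / 2 = 72 / 2 = 36

36


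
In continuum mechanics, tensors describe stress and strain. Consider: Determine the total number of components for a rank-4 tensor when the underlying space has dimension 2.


The number of components of a rank-r tensor in d dimensions is d^r.
Here d = 2 and r = 4.
2^4 = 16

16
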